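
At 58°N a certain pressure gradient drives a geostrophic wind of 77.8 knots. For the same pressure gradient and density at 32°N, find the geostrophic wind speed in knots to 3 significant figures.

With the same pressure gradient and density, V_g ∝ 1/f ∝ 1/sin φ.
V₂ = V₁ · sin φ₁ / sin φ₂ = 77.8 × sin 58° / sin 32°
V₂ = 77.8 × 0.8480/0.5299 = 125 knots

125 knots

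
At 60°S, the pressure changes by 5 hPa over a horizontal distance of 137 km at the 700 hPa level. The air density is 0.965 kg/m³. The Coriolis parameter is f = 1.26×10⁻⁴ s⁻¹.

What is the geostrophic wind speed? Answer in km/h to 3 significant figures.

Pressure gradient: |∂P/∂n| = 500 Pa / 137000 m = 3.65×10⁻³ Pa/m
Geostrophic balance (pressure-gradient force = Coriolis force):
V_g = (1/(fρ)) |∂P/∂n| = 3.65×10⁻³ / (1.26×10⁻⁴ × 0.965) = 30.0 m/s
Converting: 30.0 m/s × 3.6 = 108 km/h

108 km/h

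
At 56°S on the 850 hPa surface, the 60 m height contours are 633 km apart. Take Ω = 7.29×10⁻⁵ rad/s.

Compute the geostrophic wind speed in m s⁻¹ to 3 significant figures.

Coriolis parameter at 56°S:
f = 2Ω sin φ = 2 × 7.29×10⁻⁵ × sin 56° = 1.21×10⁻⁴ s⁻¹
Height gradient: |∂Z/∂n| = 60 m / 633000 m = 9.48×10⁻⁵
On a pressure surface, geostrophic balance gives V_g = (g/f)|∂Z/∂n|:
V_g = 9.81 × 9.48×10⁻⁵ / 1.21×10⁻⁴ = 7.69 m/s

7.69 m s⁻¹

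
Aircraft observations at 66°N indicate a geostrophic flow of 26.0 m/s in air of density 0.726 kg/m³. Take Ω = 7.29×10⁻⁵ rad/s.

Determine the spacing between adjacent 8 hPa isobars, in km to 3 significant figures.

318 km

Coriolis parameter at 66°N:
f = 2Ω sin φ = 2 × 7.29×10⁻⁵ × sin 66° = 1.33×10⁻⁴ s⁻¹
Geostrophic balance rearranged: |∂P/∂n| = f ρ V_g
|∂P/∂n| = 1.33×10⁻⁴ × 0.726 × 26.0 = 2.51×10⁻³ Pa/m
Isobar spacing: Δn = ΔP/|∂P/∂n| = 800 Pa / 2.51×10⁻³ Pa/m = 318194 m ≈ 318 km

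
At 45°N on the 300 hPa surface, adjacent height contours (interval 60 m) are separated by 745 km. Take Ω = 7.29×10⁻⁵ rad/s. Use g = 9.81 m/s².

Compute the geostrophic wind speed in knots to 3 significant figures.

14.9 knots

Coriolis parameter at 45°N:
f = 2Ω sin φ = 2 × 7.29×10⁻⁵ × sin 45° = 1.03×10⁻⁴ s⁻¹
Height gradient: |∂Z/∂n| = 60 m / 745000 m = 8.05×10⁻⁵
On a pressure surface, geostrophic balance gives V_g = (g/f)|∂Z/∂n|:
V_g = 9.81 × 8.05×10⁻⁵ / 1.03×10⁻⁴ = 7.66 m/s
Converting: 7.66 m/s × 1.944 = 14.9 knots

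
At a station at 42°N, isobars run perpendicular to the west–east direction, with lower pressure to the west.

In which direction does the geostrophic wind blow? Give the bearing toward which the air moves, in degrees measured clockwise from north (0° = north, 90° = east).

000°

The pressure-gradient force points toward the west (bearing 270°).
Geostrophic balance: in the Northern Hemisphere the Coriolis force deflects motion to the right, so the geostrophic wind blows 90° to the right of the pressure-gradient force (low pressure on the left).
Rotating 270° by 90° clockwise gives 000° — the wind blows toward the north.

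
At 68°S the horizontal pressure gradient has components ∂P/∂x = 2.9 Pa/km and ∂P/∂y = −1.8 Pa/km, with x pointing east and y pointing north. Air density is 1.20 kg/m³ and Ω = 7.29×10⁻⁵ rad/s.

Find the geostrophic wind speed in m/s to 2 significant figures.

21 m/s

Coriolis parameter at 68°S:
f = 2Ω sin φ = 2 × 7.29×10⁻⁵ × sin 68° = 1.35×10⁻⁴ s⁻¹
In the Southern Hemisphere f is negative: f = −1.35×10⁻⁴ s⁻¹.
Component geostrophic relations (x east, y north):
u_g = −(1/(fρ)) ∂P/∂y,  v_g = (1/(fρ)) ∂P/∂x
u_g = −(−1.8×10⁻³)/(−1.35×10⁻⁴ × 1.20) = −11.1 m/s;  v_g = (2.9×10⁻³)/(−1.35×10⁻⁴ × 1.20) = −17.9 m/s
|V_g| = √(u_g² + v_g²) = 21.0 m/s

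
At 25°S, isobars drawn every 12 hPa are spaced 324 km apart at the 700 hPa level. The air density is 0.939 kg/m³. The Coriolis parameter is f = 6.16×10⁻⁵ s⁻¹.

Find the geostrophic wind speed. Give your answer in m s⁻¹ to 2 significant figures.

Pressure gradient: |∂P/∂n| = 1200 Pa / 324000 m = 3.70×10⁻³ Pa/m
Geostrophic balance (pressure-gradient force = Coriolis force):
V_g = (1/(fρ)) |∂P/∂n| = 3.70×10⁻³ / (6.16×10⁻⁵ × 0.939) = 64.0 m/s

64 m s⁻¹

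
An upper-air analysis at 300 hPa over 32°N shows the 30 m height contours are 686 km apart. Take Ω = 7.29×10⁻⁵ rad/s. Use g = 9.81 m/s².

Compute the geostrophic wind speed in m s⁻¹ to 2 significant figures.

5.6 m s⁻¹

Coriolis parameter at 32°N:
f = 2Ω sin φ = 2 × 7.29×10⁻⁵ × sin 32° = 7.73×10⁻⁵ s⁻¹
Height gradient: |∂Z/∂n| = 30 m / 686000 m = 4.37×10⁻⁵
On a pressure surface, geostrophic balance gives V_g = (g/f)|∂Z/∂n|:
V_g = 9.81 × 4.37×10⁻⁵ / 7.73×10⁻⁵ = 5.55 m/s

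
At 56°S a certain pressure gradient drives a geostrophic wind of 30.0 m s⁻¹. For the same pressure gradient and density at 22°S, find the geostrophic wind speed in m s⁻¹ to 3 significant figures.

66.4 m s⁻¹

With the same pressure gradient and density, V_g ∝ 1/f ∝ 1/sin φ.
V₂ = V₁ · sin φ₁ / sin φ₂ = 30.0 × sin 56° / sin 22°
V₂ = 30.0 × 0.8290/0.3746 = 66.4 m s⁻¹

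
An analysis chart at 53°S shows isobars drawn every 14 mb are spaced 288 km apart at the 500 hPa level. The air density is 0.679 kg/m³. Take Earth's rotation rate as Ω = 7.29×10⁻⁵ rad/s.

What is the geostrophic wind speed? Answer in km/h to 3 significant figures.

221 km/h

Coriolis parameter at 53°S:
f = 2Ω sin φ = 2 × 7.29×10⁻⁵ × sin 53° = 1.16×10⁻⁴ s⁻¹
Pressure gradient: |∂P/∂n| = 1400 Pa / 288000 m = 4.86×10⁻³ Pa/m
Geostrophic balance (pressure-gradient force = Coriolis force):
V_g = (1/(fρ)) |∂P/∂n| = 4.86×10⁻³ / (1.16×10⁻⁴ × 0.679) = 61.5 m/s
Converting: 61.5 m/s × 3.6 = 221 km/h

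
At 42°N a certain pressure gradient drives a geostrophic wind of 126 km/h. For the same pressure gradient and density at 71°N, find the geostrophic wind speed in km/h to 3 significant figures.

89.2 km/h

With the same pressure gradient and density, V_g ∝ 1/f ∝ 1/sin φ.
V₂ = V₁ · sin φ₁ / sin φ₂ = 126 × sin 42° / sin 71°
V₂ = 126 × 0.6691/0.9455 = 89.2 km/h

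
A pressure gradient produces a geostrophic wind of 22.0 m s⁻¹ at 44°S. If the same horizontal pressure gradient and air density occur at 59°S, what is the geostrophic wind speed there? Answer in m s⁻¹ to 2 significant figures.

With the same pressure gradient and density, V_g ∝ 1/f ∝ 1/sin φ.
V₂ = V₁ · sin φ₁ / sin φ₂ = 22.0 × sin 44° / sin 59°
V₂ = 22.0 × 0.6947/0.8572 = 18 m s⁻¹

18 m s⁻¹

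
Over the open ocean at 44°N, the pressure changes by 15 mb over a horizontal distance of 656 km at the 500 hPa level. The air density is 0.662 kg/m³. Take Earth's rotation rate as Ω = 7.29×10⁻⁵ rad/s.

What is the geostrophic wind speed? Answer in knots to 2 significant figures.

Coriolis parameter at 44°N:
f = 2Ω sin φ = 2 × 7.29×10⁻⁵ × sin 44° = 1.01×10⁻⁴ s⁻¹
Pressure gradient: |∂P/∂n| = 1500 Pa / 656000 m = 2.29×10⁻³ Pa/m
Geostrophic balance (pressure-gradient force = Coriolis force):
V_g = (1/(fρ)) |∂P/∂n| = 2.29×10⁻³ / (1.01×10⁻⁴ × 0.662) = 34.1 m/s
Converting: 34.1 m/s × 1.944 = 66 knots

66 knots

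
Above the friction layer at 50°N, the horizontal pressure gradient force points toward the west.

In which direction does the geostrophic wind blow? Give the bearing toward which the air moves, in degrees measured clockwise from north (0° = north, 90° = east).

The pressure-gradient force points toward the west (bearing 270°).
Geostrophic balance: in the Northern Hemisphere the Coriolis force deflects motion to the right, so the geostrophic wind blows 90° to the right of the pressure-gradient force (low pressure on the left).
Rotating 270° by 90° clockwise gives 000° — the wind blows toward the north.

000°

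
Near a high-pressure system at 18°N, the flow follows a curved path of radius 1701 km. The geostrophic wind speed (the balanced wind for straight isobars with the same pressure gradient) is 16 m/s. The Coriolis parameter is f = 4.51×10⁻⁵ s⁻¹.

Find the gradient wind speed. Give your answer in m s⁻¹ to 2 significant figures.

23 m s⁻¹

Around a high, pressure-gradient force acts outward with centrifugal, so Coriolis balances both:
fV = (1/ρ)|∂P/∂n| + V²/R  →  V² − fR·V + fR·V_g = 0
With fR = 4.51×10⁻⁵ × 1701×10³ m = 76.7 m/s:
V = [fR − √((fR)² − 4 fR V_g)]/2 = [76.7 − √(76.7² − 4×76.7×16)]/2 = 22.7 m/s
Supergeostrophic (V > V_g = 16 m/s), as expected around a high.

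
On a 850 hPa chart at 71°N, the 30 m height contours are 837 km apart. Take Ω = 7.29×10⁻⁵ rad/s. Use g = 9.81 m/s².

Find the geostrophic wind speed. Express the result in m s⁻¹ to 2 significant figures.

Coriolis parameter at 71°N:
f = 2Ω sin φ = 2 × 7.29×10⁻⁵ × sin 71° = 1.38×10⁻⁴ s⁻¹
Height gradient: |∂Z/∂n| = 30 m / 837000 m = 3.58×10⁻⁵
On a pressure surface, geostrophic balance gives V_g = (g/f)|∂Z/∂n|:
V_g = 9.81 × 3.58×10⁻⁵ / 1.38×10⁻⁴ = 2.55 m/s

2.6 m s⁻¹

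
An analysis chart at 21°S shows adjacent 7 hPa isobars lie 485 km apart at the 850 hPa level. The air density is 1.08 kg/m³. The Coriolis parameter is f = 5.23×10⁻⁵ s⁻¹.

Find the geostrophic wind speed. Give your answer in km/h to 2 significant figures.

Pressure gradient: |∂P/∂n| = 700 Pa / 485000 m = 1.44×10⁻³ Pa/m
Geostrophic balance (pressure-gradient force = Coriolis force):
V_g = (1/(fρ)) |∂P/∂n| = 1.44×10⁻³ / (5.23×10⁻⁵ × 1.08) = 25.6 m/s
Converting: 25.6 m/s × 3.6 = 92 km/h

92 km/h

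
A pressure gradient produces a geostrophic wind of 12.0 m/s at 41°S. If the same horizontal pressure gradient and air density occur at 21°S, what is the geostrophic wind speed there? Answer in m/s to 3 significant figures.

22.0 m/s

With the same pressure gradient and density, V_g ∝ 1/f ∝ 1/sin φ.
V₂ = V₁ · sin φ₁ / sin φ₂ = 12.0 × sin 41° / sin 21°
V₂ = 12.0 × 0.6561/0.3584 = 22.0 m/s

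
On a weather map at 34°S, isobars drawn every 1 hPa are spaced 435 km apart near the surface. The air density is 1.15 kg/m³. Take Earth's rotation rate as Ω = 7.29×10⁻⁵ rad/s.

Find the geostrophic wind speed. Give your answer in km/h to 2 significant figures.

8.8 km/h

Coriolis parameter at 34°S:
f = 2Ω sin φ = 2 × 7.29×10⁻⁵ × sin 34° = 8.15×10⁻⁵ s⁻¹
Pressure gradient: |∂P/∂n| = 100 Pa / 435000 m = 2.30×10⁻⁴ Pa/m
Geostrophic balance (pressure-gradient force = Coriolis force):
V_g = (1/(fρ)) |∂P/∂n| = 2.30×10⁻⁴ / (8.15×10⁻⁵ × 1.15) = 2.45 m/s
Converting: 2.45 m/s × 3.6 = 8.8 km/h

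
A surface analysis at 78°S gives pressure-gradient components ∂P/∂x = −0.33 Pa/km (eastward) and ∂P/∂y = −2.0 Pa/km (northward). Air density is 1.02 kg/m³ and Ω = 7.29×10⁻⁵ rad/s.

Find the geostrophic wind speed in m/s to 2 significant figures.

14 m/s

Coriolis parameter at 78°S:
f = 2Ω sin φ = 2 × 7.29×10⁻⁵ × sin 78° = 1.43×10⁻⁴ s⁻¹
In the Southern Hemisphere f is negative: f = −1.43×10⁻⁴ s⁻¹.
Component geostrophic relations (x east, y north):
u_g = −(1/(fρ)) ∂P/∂y,  v_g = (1/(fρ)) ∂P/∂x
u_g = −(−2.0×10⁻³)/(−1.43×10⁻⁴ × 1.02) = −13.7 m/s;  v_g = (−0.33×10⁻³)/(−1.43×10⁻⁴ × 1.02) = 2.27 m/s
|V_g| = √(u_g² + v_g²) = 13.9 m/s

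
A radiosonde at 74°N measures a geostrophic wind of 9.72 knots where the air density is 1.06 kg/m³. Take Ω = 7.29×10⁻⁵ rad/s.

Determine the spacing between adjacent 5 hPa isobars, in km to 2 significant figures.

670 km

Coriolis parameter at 74°N:
f = 2Ω sin φ = 2 × 7.29×10⁻⁵ × sin 74° = 1.40×10⁻⁴ s⁻¹
Wind speed in SI: 9.72 knots = 5.00 m/s
Geostrophic balance rearranged: |∂P/∂n| = f ρ V_g
|∂P/∂n| = 1.40×10⁻⁴ × 1.06 × 5.00 = 7.43×10⁻⁴ Pa/m
Isobar spacing: Δn = ΔP/|∂P/∂n| = 500 Pa / 7.43×10⁻⁴ Pa/m = 673071 m ≈ 670 km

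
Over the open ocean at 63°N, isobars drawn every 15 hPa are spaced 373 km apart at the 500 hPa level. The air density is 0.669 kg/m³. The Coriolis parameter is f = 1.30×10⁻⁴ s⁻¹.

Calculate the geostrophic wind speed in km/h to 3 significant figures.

Pressure gradient: |∂P/∂n| = 1500 Pa / 373000 m = 4.02×10⁻³ Pa/m
Geostrophic balance (pressure-gradient force = Coriolis force):
V_g = (1/(fρ)) |∂P/∂n| = 4.02×10⁻³ / (1.30×10⁻⁴ × 0.669) = 46.2 m/s
Converting: 46.2 m/s × 3.6 = 166 km/h

166 km/h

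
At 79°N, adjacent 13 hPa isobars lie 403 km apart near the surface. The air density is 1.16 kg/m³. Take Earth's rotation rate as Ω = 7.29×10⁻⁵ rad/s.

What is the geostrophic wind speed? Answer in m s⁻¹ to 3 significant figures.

Coriolis parameter at 79°N:
f = 2Ω sin φ = 2 × 7.29×10⁻⁵ × sin 79° = 1.43×10⁻⁴ s⁻¹
Pressure gradient: |∂P/∂n| = 1300 Pa / 403000 m = 3.23×10⁻³ Pa/m
Geostrophic balance (pressure-gradient force = Coriolis force):
V_g = (1/(fρ)) |∂P/∂n| = 3.23×10⁻³ / (1.43×10⁻⁴ × 1.16) = 19.4 m/s

19.4 m s⁻¹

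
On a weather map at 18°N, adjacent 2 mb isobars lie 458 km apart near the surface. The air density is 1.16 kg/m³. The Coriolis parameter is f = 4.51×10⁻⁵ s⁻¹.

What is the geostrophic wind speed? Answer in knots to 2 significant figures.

Pressure gradient: |∂P/∂n| = 200 Pa / 458000 m = 4.37×10⁻⁴ Pa/m
Geostrophic balance (pressure-gradient force = Coriolis force):
V_g = (1/(fρ)) |∂P/∂n| = 4.37×10⁻⁴ / (4.51×10⁻⁵ × 1.16) = 8.35 m/s
Converting: 8.35 m/s × 1.944 = 16 knots

16 knots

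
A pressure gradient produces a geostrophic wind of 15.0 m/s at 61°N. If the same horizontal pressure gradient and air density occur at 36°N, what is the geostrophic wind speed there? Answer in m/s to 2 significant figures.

With the same pressure gradient and density, V_g ∝ 1/f ∝ 1/sin φ.
V₂ = V₁ · sin φ₁ / sin φ₂ = 15.0 × sin 61° / sin 36°
V₂ = 15.0 × 0.8746/0.5878 = 22 m/s

22 m/s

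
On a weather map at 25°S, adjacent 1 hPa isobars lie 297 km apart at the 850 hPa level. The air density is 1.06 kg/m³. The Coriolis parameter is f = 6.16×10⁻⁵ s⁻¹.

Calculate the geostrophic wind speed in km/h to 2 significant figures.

Pressure gradient: |∂P/∂n| = 100 Pa / 297000 m = 3.37×10⁻⁴ Pa/m
Geostrophic balance (pressure-gradient force = Coriolis force):
V_g = (1/(fρ)) |∂P/∂n| = 3.37×10⁻⁴ / (6.16×10⁻⁵ × 1.06) = 5.16 m/s
Converting: 5.16 m/s × 3.6 = 19 km/h

19 km/h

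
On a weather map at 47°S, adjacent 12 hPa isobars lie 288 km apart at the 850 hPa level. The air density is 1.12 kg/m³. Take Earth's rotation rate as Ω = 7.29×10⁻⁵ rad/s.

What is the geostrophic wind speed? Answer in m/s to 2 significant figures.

35 m/s

Coriolis parameter at 47°S:
f = 2Ω sin φ = 2 × 7.29×10⁻⁵ × sin 47° = 1.07×10⁻⁴ s⁻¹
Pressure gradient: |∂P/∂n| = 1200 Pa / 288000 m = 4.17×10⁻³ Pa/m
Geostrophic balance (pressure-gradient force = Coriolis force):
V_g = (1/(fρ)) |∂P/∂n| = 4.17×10⁻³ / (1.07×10⁻⁴ × 1.12) = 34.9 m/s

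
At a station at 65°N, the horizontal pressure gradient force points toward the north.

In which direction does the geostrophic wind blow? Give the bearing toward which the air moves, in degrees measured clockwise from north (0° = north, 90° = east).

090°

The pressure-gradient force points toward the north (bearing 000°).
Geostrophic balance: in the Northern Hemisphere the Coriolis force deflects motion to the right, so the geostrophic wind blows 90° to the right of the pressure-gradient force (low pressure on the left).
Rotating 000° by 90° clockwise gives 090° — the wind blows toward the east.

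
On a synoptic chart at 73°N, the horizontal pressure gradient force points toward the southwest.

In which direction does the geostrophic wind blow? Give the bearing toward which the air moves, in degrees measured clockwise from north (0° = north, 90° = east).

315°

The pressure-gradient force points toward the southwest (bearing 225°).
Geostrophic balance: in the Northern Hemisphere the Coriolis force deflects motion to the right, so the geostrophic wind blows 90° to the right of the pressure-gradient force (low pressure on the left).
Rotating 225° by 90° clockwise gives 315° — the wind blows toward the northwest.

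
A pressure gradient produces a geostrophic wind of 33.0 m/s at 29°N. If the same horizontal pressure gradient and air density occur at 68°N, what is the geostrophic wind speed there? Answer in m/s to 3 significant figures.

With the same pressure gradient and density, V_g ∝ 1/f ∝ 1/sin φ.
V₂ = V₁ · sin φ₁ / sin φ₂ = 33.0 × sin 29° / sin 68°
V₂ = 33.0 × 0.4848/0.9272 = 17.3 m/s

17.3 m/s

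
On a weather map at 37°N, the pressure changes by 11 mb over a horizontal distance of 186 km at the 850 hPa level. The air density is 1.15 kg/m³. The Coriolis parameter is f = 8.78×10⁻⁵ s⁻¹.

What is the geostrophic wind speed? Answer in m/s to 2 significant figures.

59 m/s

Pressure gradient: |∂P/∂n| = 1100 Pa / 186000 m = 5.91×10⁻³ Pa/m
Geostrophic balance (pressure-gradient force = Coriolis force):
V_g = (1/(fρ)) |∂P/∂n| = 5.91×10⁻³ / (8.78×10⁻⁵ × 1.15) = 58.6 m/s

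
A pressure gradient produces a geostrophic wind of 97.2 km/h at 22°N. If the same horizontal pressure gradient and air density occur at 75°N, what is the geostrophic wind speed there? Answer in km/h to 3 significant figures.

37.7 km/h

With the same pressure gradient and density, V_g ∝ 1/f ∝ 1/sin φ.
V₂ = V₁ · sin φ₁ / sin φ₂ = 97.2 × sin 22° / sin 75°
V₂ = 97.2 × 0.3746/0.9659 = 37.7 km/h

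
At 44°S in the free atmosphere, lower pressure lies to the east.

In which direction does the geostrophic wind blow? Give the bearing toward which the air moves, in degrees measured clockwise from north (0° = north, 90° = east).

000°

The pressure-gradient force points toward the east (bearing 090°).
Geostrophic balance: in the Southern Hemisphere the Coriolis force deflects motion to the left, so the geostrophic wind blows 90° to the left of the pressure-gradient force (low pressure on the right).
Rotating 090° by 90° counterclockwise gives 000° — the wind blows toward the north.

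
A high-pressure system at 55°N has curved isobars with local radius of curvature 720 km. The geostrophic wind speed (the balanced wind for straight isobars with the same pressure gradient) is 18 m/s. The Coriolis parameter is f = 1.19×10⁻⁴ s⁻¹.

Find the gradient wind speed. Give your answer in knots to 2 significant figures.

Around a high, pressure-gradient force acts outward with centrifugal, so Coriolis balances both:
fV = (1/ρ)|∂P/∂n| + V²/R  →  V² − fR·V + fR·V_g = 0
With fR = 1.19×10⁻⁴ × 720×10³ m = 85.7 m/s:
V = [fR − √((fR)² − 4 fR V_g)]/2 = [85.7 − √(85.7² − 4×85.7×18)]/2 = 25.7 m/s
Supergeostrophic (V > V_g = 18 m/s), as expected around a high.
Converting: 25.7 m/s × 1.944 = 50 knots

50 knots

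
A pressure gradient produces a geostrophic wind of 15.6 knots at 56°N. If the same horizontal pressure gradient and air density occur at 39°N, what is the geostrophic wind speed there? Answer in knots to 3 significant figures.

20.6 knots

With the same pressure gradient and density, V_g ∝ 1/f ∝ 1/sin φ.
V₂ = V₁ · sin φ₁ / sin φ₂ = 15.6 × sin 56° / sin 39°
V₂ = 15.6 × 0.8290/0.6293 = 20.6 knots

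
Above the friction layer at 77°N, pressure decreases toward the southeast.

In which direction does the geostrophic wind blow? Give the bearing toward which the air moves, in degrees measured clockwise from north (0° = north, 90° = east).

The pressure-gradient force points toward the southeast (bearing 135°).
Geostrophic balance: in the Northern Hemisphere the Coriolis force deflects motion to the right, so the geostrophic wind blows 90° to the right of the pressure-gradient force (low pressure on the left).
Rotating 135° by 90° clockwise gives 225° — the wind blows toward the southwest.

225°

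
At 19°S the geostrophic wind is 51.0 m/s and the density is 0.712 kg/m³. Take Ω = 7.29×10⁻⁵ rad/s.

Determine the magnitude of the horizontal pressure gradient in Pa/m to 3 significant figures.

Coriolis parameter at 19°S:
f = 2Ω sin φ = 2 × 7.29×10⁻⁵ × sin 19° = 4.75×10⁻⁵ s⁻¹
Geostrophic balance rearranged: |∂P/∂n| = f ρ V_g
|∂P/∂n| = 4.75×10⁻⁵ × 0.712 × 51.0 = 1.72×10⁻³ Pa/m

1.72×10⁻³ Pa/m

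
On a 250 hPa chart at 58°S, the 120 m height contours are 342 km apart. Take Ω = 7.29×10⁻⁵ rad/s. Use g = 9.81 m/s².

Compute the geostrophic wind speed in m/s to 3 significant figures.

Coriolis parameter at 58°S:
f = 2Ω sin φ = 2 × 7.29×10⁻⁵ × sin 58° = 1.24×10⁻⁴ s⁻¹
Height gradient: |∂Z/∂n| = 120 m / 342000 m = 3.51×10⁻⁴
On a pressure surface, geostrophic balance gives V_g = (g/f)|∂Z/∂n|:
V_g = 9.81 × 3.51×10⁻⁴ / 1.24×10⁻⁴ = 27.8 m/s

27.8 m/s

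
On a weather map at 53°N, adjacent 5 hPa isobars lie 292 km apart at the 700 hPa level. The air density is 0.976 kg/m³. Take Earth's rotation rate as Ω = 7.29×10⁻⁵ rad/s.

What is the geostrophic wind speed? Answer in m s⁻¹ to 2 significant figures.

Coriolis parameter at 53°N:
f = 2Ω sin φ = 2 × 7.29×10⁻⁵ × sin 53° = 1.16×10⁻⁴ s⁻¹
Pressure gradient: |∂P/∂n| = 500 Pa / 292000 m = 1.71×10⁻³ Pa/m
Geostrophic balance (pressure-gradient force = Coriolis force):
V_g = (1/(fρ)) |∂P/∂n| = 1.71×10⁻³ / (1.16×10⁻⁴ × 0.976) = 15.1 m/s

15 m s⁻¹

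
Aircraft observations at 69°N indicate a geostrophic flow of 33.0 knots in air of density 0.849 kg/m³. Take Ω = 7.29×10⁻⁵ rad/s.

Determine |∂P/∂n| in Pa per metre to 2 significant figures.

2.0×10⁻³ Pa/m

Coriolis parameter at 69°N:
f = 2Ω sin φ = 2 × 7.29×10⁻⁵ × sin 69° = 1.36×10⁻⁴ s⁻¹
Wind speed in SI: 33.0 knots = 17.0 m/s
Geostrophic balance rearranged: |∂P/∂n| = f ρ V_g
|∂P/∂n| = 1.36×10⁻⁴ × 0.849 × 17.0 = 1.96×10⁻³ Pa/m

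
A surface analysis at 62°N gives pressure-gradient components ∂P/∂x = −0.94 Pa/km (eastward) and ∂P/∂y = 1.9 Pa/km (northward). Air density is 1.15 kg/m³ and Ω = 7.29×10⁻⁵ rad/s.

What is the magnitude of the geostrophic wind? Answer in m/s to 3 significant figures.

Coriolis parameter at 62°N:
f = 2Ω sin φ = 2 × 7.29×10⁻⁵ × sin 62° = 1.29×10⁻⁴ s⁻¹
Component geostrophic relations (x east, y north):
u_g = −(1/(fρ)) ∂P/∂y,  v_g = (1/(fρ)) ∂P/∂x
u_g = −(1.9×10⁻³)/(1.29×10⁻⁴ × 1.15) = −12.8 m/s;  v_g = (−0.94×10⁻³)/(1.29×10⁻⁴ × 1.15) = −6.35 m/s
|V_g| = √(u_g² + v_g²) = 14.3 m/s

14.3 m/s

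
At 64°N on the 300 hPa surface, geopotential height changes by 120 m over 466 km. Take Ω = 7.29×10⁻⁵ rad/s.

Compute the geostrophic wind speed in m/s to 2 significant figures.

Coriolis parameter at 64°N:
f = 2Ω sin φ = 2 × 7.29×10⁻⁵ × sin 64° = 1.31×10⁻⁴ s⁻¹
Height gradient: |∂Z/∂n| = 120 m / 466000 m = 2.58×10⁻⁴
On a pressure surface, geostrophic balance gives V_g = (g/f)|∂Z/∂n|:
V_g = 9.81 × 2.58×10⁻⁴ / 1.31×10⁻⁴ = 19.3 m/s

19 m/s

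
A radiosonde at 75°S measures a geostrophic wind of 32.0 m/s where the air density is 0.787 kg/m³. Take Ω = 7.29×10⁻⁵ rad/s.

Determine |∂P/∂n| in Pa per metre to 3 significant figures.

Coriolis parameter at 75°S:
f = 2Ω sin φ = 2 × 7.29×10⁻⁵ × sin 75° = 1.41×10⁻⁴ s⁻¹
Geostrophic balance rearranged: |∂P/∂n| = f ρ V_g
|∂P/∂n| = 1.41×10⁻⁴ × 0.787 × 32.0 = 3.55×10⁻³ Pa/m

3.55×10⁻³ Pa/m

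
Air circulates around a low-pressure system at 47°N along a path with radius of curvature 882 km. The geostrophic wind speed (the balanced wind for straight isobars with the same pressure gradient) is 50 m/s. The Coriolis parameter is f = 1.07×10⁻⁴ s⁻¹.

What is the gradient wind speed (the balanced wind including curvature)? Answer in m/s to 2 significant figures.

Around a low, centrifugal force acts outward with Coriolis, so pressure-gradient force balances both:
(1/ρ)|∂P/∂n| = fV + V²/R  →  V² + fR·V − fR·V_g = 0
With fR = 1.07×10⁻⁴ × 882×10³ m = 94.4 m/s:
V = [−fR + √((fR)² + 4 fR V_g)]/2 = [−94.4 + √(94.4² + 4×94.4×50)]/2 = 36.2 m/s
Subgeostrophic (V < V_g = 50 m/s), as expected around a low.

36 m/s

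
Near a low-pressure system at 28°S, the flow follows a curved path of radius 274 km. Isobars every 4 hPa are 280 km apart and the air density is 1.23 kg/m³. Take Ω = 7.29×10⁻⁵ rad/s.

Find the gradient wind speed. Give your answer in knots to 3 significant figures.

Coriolis parameter at 28°S:
f = 2Ω sin φ = 2 × 7.29×10⁻⁵ × sin 28° = 6.84×10⁻⁵ s⁻¹
Pressure gradient: |∂P/∂n| = 400 Pa / 280000 m = 1.43×10⁻³ Pa/m
Geostrophic speed: V_g = |∂P/∂n|/(fρ) = 1.43×10⁻³/(6.84×10⁻⁵ × 1.23) = 17.0 m/s
Around a low, centrifugal force acts outward with Coriolis, so pressure-gradient force balances both:
(1/ρ)|∂P/∂n| = fV + V²/R  →  V² + fR·V − fR·V_g = 0
With fR = 6.84×10⁻⁵ × 274×10³ m = 18.8 m/s:
V = [−fR + √((fR)² + 4 fR V_g)]/2 = [−18.8 + √(18.8² + 4×18.8×17)]/2 = 10.8 m/s
Subgeostrophic (V < V_g = 17 m/s), as expected around a low.
Converting: 10.8 m/s × 1.944 = 20.9 knots

20.9 knots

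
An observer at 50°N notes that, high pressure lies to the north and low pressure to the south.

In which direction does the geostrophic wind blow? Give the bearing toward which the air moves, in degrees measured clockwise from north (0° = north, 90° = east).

The pressure-gradient force points toward the south (bearing 180°).
Geostrophic balance: in the Northern Hemisphere the Coriolis force deflects motion to the right, so the geostrophic wind blows 90° to the right of the pressure-gradient force (low pressure on the left).
Rotating 180° by 90° clockwise gives 270° — the wind blows toward the west.

270°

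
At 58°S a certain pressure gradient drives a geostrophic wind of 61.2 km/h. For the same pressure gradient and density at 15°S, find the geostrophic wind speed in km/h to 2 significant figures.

With the same pressure gradient and density, V_g ∝ 1/f ∝ 1/sin φ.
V₂ = V₁ · sin φ₁ / sin φ₂ = 61.2 × sin 58° / sin 15°
V₂ = 61.2 × 0.8480/0.2588 = 200 km/h

200 km/h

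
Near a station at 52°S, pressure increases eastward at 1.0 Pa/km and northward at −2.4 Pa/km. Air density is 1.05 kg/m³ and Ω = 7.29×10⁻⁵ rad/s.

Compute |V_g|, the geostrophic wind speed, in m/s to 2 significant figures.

Coriolis parameter at 52°S:
f = 2Ω sin φ = 2 × 7.29×10⁻⁵ × sin 52° = 1.15×10⁻⁴ s⁻¹
In the Southern Hemisphere f is negative: f = −1.15×10⁻⁴ s⁻¹.
Component geostrophic relations (x east, y north):
u_g = −(1/(fρ)) ∂P/∂y,  v_g = (1/(fρ)) ∂P/∂x
u_g = −(−2.4×10⁻³)/(−1.15×10⁻⁴ × 1.05) = −19.9 m/s;  v_g = (1.0×10⁻³)/(−1.15×10⁻⁴ × 1.05) = −8.29 m/s
|V_g| = √(u_g² + v_g²) = 21.6 m/s

22 m/s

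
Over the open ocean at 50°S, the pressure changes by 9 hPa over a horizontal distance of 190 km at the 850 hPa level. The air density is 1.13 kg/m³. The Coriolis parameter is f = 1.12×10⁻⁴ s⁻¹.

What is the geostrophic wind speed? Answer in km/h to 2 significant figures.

Pressure gradient: |∂P/∂n| = 900 Pa / 190000 m = 4.74×10⁻³ Pa/m
Geostrophic balance (pressure-gradient force = Coriolis force):
V_g = (1/(fρ)) |∂P/∂n| = 4.74×10⁻³ / (1.12×10⁻⁴ × 1.13) = 37.4 m/s
Converting: 37.4 m/s × 3.6 = 130 km/h

130 km/h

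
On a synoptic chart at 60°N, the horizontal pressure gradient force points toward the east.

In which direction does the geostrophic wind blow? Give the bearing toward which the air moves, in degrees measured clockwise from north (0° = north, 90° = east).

180°

The pressure-gradient force points toward the east (bearing 090°).
Geostrophic balance: in the Northern Hemisphere the Coriolis force deflects motion to the right, so the geostrophic wind blows 90° to the right of the pressure-gradient force (low pressure on the left).
Rotating 090° by 90° clockwise gives 180° — the wind blows toward the south.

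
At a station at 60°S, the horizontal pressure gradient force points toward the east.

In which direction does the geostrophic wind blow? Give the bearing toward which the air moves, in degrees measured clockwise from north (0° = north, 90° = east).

The pressure-gradient force points toward the east (bearing 090°).
Geostrophic balance: in the Southern Hemisphere the Coriolis force deflects motion to the left, so the geostrophic wind blows 90° to the left of the pressure-gradient force (low pressure on the right).
Rotating 090° by 90° counterclockwise gives 000° — the wind blows toward the north.

000°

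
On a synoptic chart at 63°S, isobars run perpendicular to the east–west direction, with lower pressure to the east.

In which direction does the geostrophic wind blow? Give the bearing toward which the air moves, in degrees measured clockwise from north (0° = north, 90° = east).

000°

The pressure-gradient force points toward the east (bearing 090°).
Geostrophic balance: in the Southern Hemisphere the Coriolis force deflects motion to the left, so the geostrophic wind blows 90° to the left of the pressure-gradient force (low pressure on the right).
Rotating 090° by 90° counterclockwise gives 000° — the wind blows toward the north.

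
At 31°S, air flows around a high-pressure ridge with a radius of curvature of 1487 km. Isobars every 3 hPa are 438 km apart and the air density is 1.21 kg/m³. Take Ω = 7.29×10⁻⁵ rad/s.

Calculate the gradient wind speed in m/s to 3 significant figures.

Coriolis parameter at 31°S:
f = 2Ω sin φ = 2 × 7.29×10⁻⁵ × sin 31° = 7.51×10⁻⁵ s⁻¹
Pressure gradient: |∂P/∂n| = 300 Pa / 438000 m = 6.85×10⁻⁴ Pa/m
Geostrophic speed: V_g = |∂P/∂n|/(fρ) = 6.85×10⁻⁴/(7.51×10⁻⁵ × 1.21) = 7.54 m/s
Around a high, pressure-gradient force acts outward with centrifugal, so Coriolis balances both:
fV = (1/ρ)|∂P/∂n| + V²/R  →  V² − fR·V + fR·V_g = 0
With fR = 7.51×10⁻⁵ × 1487×10³ m = 112 m/s:
V = [fR − √((fR)² − 4 fR V_g)]/2 = [112 − √(112² − 4×112×7.54)]/2 = 8.13 m/s
Supergeostrophic (V > V_g = 7.54 m/s), as expected around a high.

8.13 m/s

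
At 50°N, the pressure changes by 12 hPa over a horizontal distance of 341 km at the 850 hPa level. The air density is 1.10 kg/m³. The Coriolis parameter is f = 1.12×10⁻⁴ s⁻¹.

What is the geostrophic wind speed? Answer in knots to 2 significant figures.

Pressure gradient: |∂P/∂n| = 1200 Pa / 341000 m = 3.52×10⁻³ Pa/m
Geostrophic balance (pressure-gradient force = Coriolis force):
V_g = (1/(fρ)) |∂P/∂n| = 3.52×10⁻³ / (1.12×10⁻⁴ × 1.10) = 28.6 m/s
Converting: 28.6 m/s × 1.944 = 56 knots

56 knots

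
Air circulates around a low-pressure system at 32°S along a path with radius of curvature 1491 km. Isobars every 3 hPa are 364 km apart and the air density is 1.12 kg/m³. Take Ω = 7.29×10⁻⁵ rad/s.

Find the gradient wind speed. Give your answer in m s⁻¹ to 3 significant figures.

8.85 m s⁻¹

Coriolis parameter at 32°S:
f = 2Ω sin φ = 2 × 7.29×10⁻⁵ × sin 32° = 7.73×10⁻⁵ s⁻¹
Pressure gradient: |∂P/∂n| = 300 Pa / 364000 m = 8.24×10⁻⁴ Pa/m
Geostrophic speed: V_g = |∂P/∂n|/(fρ) = 8.24×10⁻⁴/(7.73×10⁻⁵ × 1.12) = 9.52 m/s
Around a low, centrifugal force acts outward with Coriolis, so pressure-gradient force balances both:
(1/ρ)|∂P/∂n| = fV + V²/R  →  V² + fR·V − fR·V_g = 0
With fR = 7.73×10⁻⁵ × 1491×10³ m = 115 m/s:
V = [−fR + √((fR)² + 4 fR V_g)]/2 = [−115 + √(115² + 4×115×9.52)]/2 = 8.85 m/s
Subgeostrophic (V < V_g = 9.52 m/s), as expected around a low.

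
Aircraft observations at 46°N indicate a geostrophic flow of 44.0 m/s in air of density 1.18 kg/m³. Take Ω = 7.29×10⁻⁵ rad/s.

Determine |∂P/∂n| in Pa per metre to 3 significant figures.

Coriolis parameter at 46°N:
f = 2Ω sin φ = 2 × 7.29×10⁻⁵ × sin 46° = 1.05×10⁻⁴ s⁻¹
Geostrophic balance rearranged: |∂P/∂n| = f ρ V_g
|∂P/∂n| = 1.05×10⁻⁴ × 1.18 × 44.0 = 5.45×10⁻³ Pa/m

5.45×10⁻³ Pa/m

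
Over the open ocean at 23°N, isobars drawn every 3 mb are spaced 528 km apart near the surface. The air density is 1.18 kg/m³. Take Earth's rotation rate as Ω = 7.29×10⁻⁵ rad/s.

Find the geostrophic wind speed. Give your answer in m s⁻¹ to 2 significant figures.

8.5 m s⁻¹

Coriolis parameter at 23°N:
f = 2Ω sin φ = 2 × 7.29×10⁻⁵ × sin 23° = 5.70×10⁻⁵ s⁻¹
Pressure gradient: |∂P/∂n| = 300 Pa / 528000 m = 5.68×10⁻⁴ Pa/m
Geostrophic balance (pressure-gradient force = Coriolis force):
V_g = (1/(fρ)) |∂P/∂n| = 5.68×10⁻⁴ / (5.70×10⁻⁵ × 1.18) = 8.45 m/s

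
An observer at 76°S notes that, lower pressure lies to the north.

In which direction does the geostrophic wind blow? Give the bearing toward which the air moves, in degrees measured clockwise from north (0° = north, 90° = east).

270°

The pressure-gradient force points toward the north (bearing 000°).
Geostrophic balance: in the Southern Hemisphere the Coriolis force deflects motion to the left, so the geostrophic wind blows 90° to the left of the pressure-gradient force (low pressure on the right).
Rotating 000° by 90° counterclockwise gives 270° — the wind blows toward the west.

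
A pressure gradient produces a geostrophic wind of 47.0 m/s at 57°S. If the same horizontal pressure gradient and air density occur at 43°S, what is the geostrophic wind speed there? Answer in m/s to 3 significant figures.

With the same pressure gradient and density, V_g ∝ 1/f ∝ 1/sin φ.
V₂ = V₁ · sin φ₁ / sin φ₂ = 47.0 × sin 57° / sin 43°
V₂ = 47.0 × 0.8387/0.6820 = 57.8 m/s

57.8 m/s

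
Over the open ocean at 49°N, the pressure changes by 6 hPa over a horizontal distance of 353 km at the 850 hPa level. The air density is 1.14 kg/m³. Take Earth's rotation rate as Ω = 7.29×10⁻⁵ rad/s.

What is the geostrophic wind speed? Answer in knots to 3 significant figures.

Coriolis parameter at 49°N:
f = 2Ω sin φ = 2 × 7.29×10⁻⁵ × sin 49° = 1.10×10⁻⁴ s⁻¹
Pressure gradient: |∂P/∂n| = 600 Pa / 353000 m = 1.70×10⁻³ Pa/m
Geostrophic balance (pressure-gradient force = Coriolis force):
V_g = (1/(fρ)) |∂P/∂n| = 1.70×10⁻³ / (1.10×10⁻⁴ × 1.14) = 13.5 m/s
Converting: 13.5 m/s × 1.944 = 26.3 knots

26.3 knots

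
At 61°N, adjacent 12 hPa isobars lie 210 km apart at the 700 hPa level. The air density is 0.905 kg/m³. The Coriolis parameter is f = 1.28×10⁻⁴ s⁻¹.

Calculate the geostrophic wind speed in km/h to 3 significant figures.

178 km/h

Pressure gradient: |∂P/∂n| = 1200 Pa / 210000 m = 5.71×10⁻³ Pa/m
Geostrophic balance (pressure-gradient force = Coriolis force):
V_g = (1/(fρ)) |∂P/∂n| = 5.71×10⁻³ / (1.28×10⁻⁴ × 0.905) = 49.3 m/s
Converting: 49.3 m/s × 3.6 = 178 km/h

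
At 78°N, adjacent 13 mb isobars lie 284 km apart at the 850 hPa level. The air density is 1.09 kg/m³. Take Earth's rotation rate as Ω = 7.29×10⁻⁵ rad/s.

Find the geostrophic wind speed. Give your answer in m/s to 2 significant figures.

29 m/s

Coriolis parameter at 78°N:
f = 2Ω sin φ = 2 × 7.29×10⁻⁵ × sin 78° = 1.43×10⁻⁴ s⁻¹
Pressure gradient: |∂P/∂n| = 1300 Pa / 284000 m = 4.58×10⁻³ Pa/m
Geostrophic balance (pressure-gradient force = Coriolis force):
V_g = (1/(fρ)) |∂P/∂n| = 4.58×10⁻³ / (1.43×10⁻⁴ × 1.09) = 29.4 m/s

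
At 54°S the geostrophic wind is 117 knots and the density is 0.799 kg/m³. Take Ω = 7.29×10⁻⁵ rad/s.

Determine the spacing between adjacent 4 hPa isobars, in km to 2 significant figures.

Coriolis parameter at 54°S:
f = 2Ω sin φ = 2 × 7.29×10⁻⁵ × sin 54° = 1.18×10⁻⁴ s⁻¹
Wind speed in SI: 117 knots = 60.2 m/s
Geostrophic balance rearranged: |∂P/∂n| = f ρ V_g
|∂P/∂n| = 1.18×10⁻⁴ × 0.799 × 60.2 = 5.67×10⁻³ Pa/m
Isobar spacing: Δn = ΔP/|∂P/∂n| = 400 Pa / 5.67×10⁻³ Pa/m = 70514 m ≈ 71 km

71 km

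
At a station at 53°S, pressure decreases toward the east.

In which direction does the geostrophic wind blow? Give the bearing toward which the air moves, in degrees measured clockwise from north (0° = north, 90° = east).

000°

The pressure-gradient force points toward the east (bearing 090°).
Geostrophic balance: in the Southern Hemisphere the Coriolis force deflects motion to the left, so the geostrophic wind blows 90° to the left of the pressure-gradient force (low pressure on the right).
Rotating 090° by 90° counterclockwise gives 000° — the wind blows toward the north.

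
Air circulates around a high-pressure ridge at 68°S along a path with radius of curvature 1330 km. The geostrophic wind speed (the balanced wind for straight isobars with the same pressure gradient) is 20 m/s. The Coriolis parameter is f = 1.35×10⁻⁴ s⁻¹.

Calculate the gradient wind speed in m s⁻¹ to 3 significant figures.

22.9 m s⁻¹

Around a high, pressure-gradient force acts outward with centrifugal, so Coriolis balances both:
fV = (1/ρ)|∂P/∂n| + V²/R  →  V² − fR·V + fR·V_g = 0
With fR = 1.35×10⁻⁴ × 1330×10³ m = 180 m/s:
V = [fR − √((fR)² − 4 fR V_g)]/2 = [180 − √(180² − 4×180×20)]/2 = 22.9 m/s
Supergeostrophic (V > V_g = 20 m/s), as expected around a high.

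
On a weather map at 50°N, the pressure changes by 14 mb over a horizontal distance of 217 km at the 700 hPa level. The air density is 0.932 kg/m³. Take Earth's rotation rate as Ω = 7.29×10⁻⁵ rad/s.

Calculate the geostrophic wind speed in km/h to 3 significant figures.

Coriolis parameter at 50°N:
f = 2Ω sin φ = 2 × 7.29×10⁻⁵ × sin 50° = 1.12×10⁻⁴ s⁻¹
Pressure gradient: |∂P/∂n| = 1400 Pa / 217000 m = 6.45×10⁻³ Pa/m
Geostrophic balance (pressure-gradient force = Coriolis force):
V_g = (1/(fρ)) |∂P/∂n| = 6.45×10⁻³ / (1.12×10⁻⁴ × 0.932) = 62.0 m/s
Converting: 62.0 m/s × 3.6 = 223 km/h

223 km/h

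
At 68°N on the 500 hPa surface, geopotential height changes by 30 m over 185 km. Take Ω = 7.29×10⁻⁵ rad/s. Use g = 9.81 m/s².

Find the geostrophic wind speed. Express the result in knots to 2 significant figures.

Coriolis parameter at 68°N:
f = 2Ω sin φ = 2 × 7.29×10⁻⁵ × sin 68° = 1.35×10⁻⁴ s⁻¹
Height gradient: |∂Z/∂n| = 30 m / 185000 m = 1.62×10⁻⁴
On a pressure surface, geostrophic balance gives V_g = (g/f)|∂Z/∂n|:
V_g = 9.81 × 1.62×10⁻⁴ / 1.35×10⁻⁴ = 11.8 m/s
Converting: 11.8 m/s × 1.944 = 23 knots

23 knots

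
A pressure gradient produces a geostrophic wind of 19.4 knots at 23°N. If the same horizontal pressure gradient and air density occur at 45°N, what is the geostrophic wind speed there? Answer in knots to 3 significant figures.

With the same pressure gradient and density, V_g ∝ 1/f ∝ 1/sin φ.
V₂ = V₁ · sin φ₁ / sin φ₂ = 19.4 × sin 23° / sin 45°
V₂ = 19.4 × 0.3907/0.7071 = 10.7 knots

10.7 knots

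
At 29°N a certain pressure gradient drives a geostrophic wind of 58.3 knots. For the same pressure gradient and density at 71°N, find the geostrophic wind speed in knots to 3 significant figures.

29.9 knots

With the same pressure gradient and density, V_g ∝ 1/f ∝ 1/sin φ.
V₂ = V₁ · sin φ₁ / sin φ₂ = 58.3 × sin 29° / sin 71°
V₂ = 58.3 × 0.4848/0.9455 = 29.9 knots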